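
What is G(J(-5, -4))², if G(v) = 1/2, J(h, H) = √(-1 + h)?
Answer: ¼ ≈ 0.25000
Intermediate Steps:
G(v) = ½
G(J(-5, -4))² = (½)² = ¼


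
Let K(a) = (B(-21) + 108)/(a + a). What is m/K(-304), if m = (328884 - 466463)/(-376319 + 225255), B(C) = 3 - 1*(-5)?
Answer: -2614001/547607 ≈ -4.7735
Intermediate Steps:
B(C) = 8 (B(C) = 3 + 5 = 8)
K(a) = 58/a (K(a) = (8 + 108)/(a + a) = 116/((2*a)) = 116*(1/(2*a)) = 58/a)
m = 137579/151064 (m = -137579/(-151064) = -137579*(-1/151064) = 137579/151064 ≈ 0.91073)
m/K(-304) = 137579/(151064*((58/(-304)))) = 137579/(151064*((58*(-1/304)))) = 137579/(151064*(-29/152)) = (137579/151064)*(-152/29) = -2614001/547607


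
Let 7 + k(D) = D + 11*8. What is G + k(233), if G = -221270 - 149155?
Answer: -370111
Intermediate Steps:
k(D) = 81 + D (k(D) = -7 + (D + 11*8) = -7 + (D + 88) = -7 + (88 + D) = 81 + D)
G = -370425
G + k(233) = -370425 + (81 + 233) = -370425 + 314 = -370111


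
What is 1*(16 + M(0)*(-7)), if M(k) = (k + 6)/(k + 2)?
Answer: -5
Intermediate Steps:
M(k) = (6 + k)/(2 + k)
1*(16 + M(0)*(-7)) = 1*(16 + ((6 + 0)/(2 + 0))*(-7)) = 1*(16 + (6/2)*(-7)) = 1*(16 + ((½)*6)*(-7)) = 1*(16 + 3*(-7)) = 1*(16 - 21) = 1*(-5) = -5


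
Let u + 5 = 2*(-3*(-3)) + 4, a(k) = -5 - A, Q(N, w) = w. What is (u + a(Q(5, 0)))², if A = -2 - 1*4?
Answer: 324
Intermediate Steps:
A = -6 (A = -2 - 4 = -6)
a(k) = 1 (a(k) = -5 - 1*(-6) = -5 + 6 = 1)
u = 17 (u = -5 + (2*(-3*(-3)) + 4) = -5 + (2*9 + 4) = -5 + (18 + 4) = -5 + 22 = 17)
(u + a(Q(5, 0)))² = (17 + 1)² = 18² = 324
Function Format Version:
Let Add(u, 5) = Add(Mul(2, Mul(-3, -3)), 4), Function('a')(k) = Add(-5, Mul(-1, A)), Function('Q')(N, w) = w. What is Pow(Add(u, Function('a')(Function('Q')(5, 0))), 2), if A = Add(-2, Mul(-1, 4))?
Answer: 324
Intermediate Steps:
A = -6 (A = Add(-2, -4) = -6)
Function('a')(k) = 1 (Function('a')(k) = Add(-5, Mul(-1, -6)) = Add(-5, 6) = 1)
u = 17 (u = Add(-5, Add(Mul(2, Mul(-3, -3)), 4)) = Add(-5, Add(Mul(2, 9), 4)) = Add(-5, Add(18, 4)) = Add(-5, 22) = 17)
Pow(Add(u, Function('a')(Function('Q')(5, 0))), 2) = Pow(Add(17, 1), 2) = Pow(18, 2) = 324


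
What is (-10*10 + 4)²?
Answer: 9216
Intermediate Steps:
(-10*10 + 4)² = (-100 + 4)² = (-96)² = 9216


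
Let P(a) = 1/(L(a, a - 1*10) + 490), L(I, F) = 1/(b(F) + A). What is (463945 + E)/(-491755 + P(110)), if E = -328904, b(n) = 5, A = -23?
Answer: -1190926579/4336787327 ≈ -0.27461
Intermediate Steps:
L(I, F) = -1/18 (L(I, F) = 1/(5 - 23) = 1/(-18) = -1/18)
P(a) = 18/8819 (P(a) = 1/(-1/18 + 490) = 1/(8819/18) = 18/8819)
(463945 + E)/(-491755 + P(110)) = (463945 - 328904)/(-491755 + 18/8819) = 135041/(-4336787327/8819) = 135041*(-8819/4336787327) = -1190926579/4336787327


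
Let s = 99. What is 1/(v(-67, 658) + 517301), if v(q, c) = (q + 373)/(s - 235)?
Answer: 4/2069195 ≈ 1.9331e-6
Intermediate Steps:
v(q, c) = -373/136 - q/136 (v(q, c) = (q + 373)/(99 - 235) = (373 + q)/(-136) = (373 + q)*(-1/136) = -373/136 - q/136)
1/(v(-67, 658) + 517301) = 1/((-373/136 - 1/136*(-67)) + 517301) = 1/((-373/136 + 67/136) + 517301) = 1/(-9/4 + 517301) = 1/(2069195/4) = 4/2069195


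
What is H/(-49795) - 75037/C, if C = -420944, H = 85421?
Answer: -32220990009/20960906480 ≈ -1.5372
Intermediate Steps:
H/(-49795) - 75037/C = 85421/(-49795) - 75037/(-420944) = 85421*(-1/49795) - 75037*(-1/420944) = -85421/49795 + 75037/420944 = -32220990009/20960906480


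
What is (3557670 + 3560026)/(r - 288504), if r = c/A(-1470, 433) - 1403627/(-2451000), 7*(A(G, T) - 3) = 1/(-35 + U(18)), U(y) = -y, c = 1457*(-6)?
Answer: -2424920732544000/99283604674597 ≈ -24.424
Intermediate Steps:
c = -8742
A(G, T) = 1112/371 (A(G, T) = 3 + 1/(7*(-35 - 1*18)) = 3 + 1/(7*(-35 - 18)) = 3 + (⅐)/(-53) = 3 + (⅐)*(-1/53) = 3 - 1/371 = 1112/371)
r = -993465418597/340689000 (r = -8742/1112/371 - 1403627/(-2451000) = -8742*371/1112 - 1403627*(-1/2451000) = -1621641/556 + 1403627/2451000 = -993465418597/340689000 ≈ -2916.0)
(3557670 + 3560026)/(r - 288504) = (3557670 + 3560026)/(-993465418597/340689000 - 288504) = 7117696/(-99283604674597/340689000) = 7117696*(-340689000/99283604674597) = -2424920732544000/99283604674597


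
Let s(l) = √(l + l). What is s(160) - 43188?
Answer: -43188 + 8*√5 ≈ -43170.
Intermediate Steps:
s(l) = √2*√l (s(l) = √(2*l) = √2*√l)
s(160) - 43188 = √2*√160 - 43188 = √2*(4*√10) - 43188 = 8*√5 - 43188 = -43188 + 8*√5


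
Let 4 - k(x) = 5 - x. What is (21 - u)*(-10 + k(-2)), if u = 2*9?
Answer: -39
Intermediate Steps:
k(x) = -1 + x (k(x) = 4 - (5 - x) = 4 + (-5 + x) = -1 + x)
u = 18
(21 - u)*(-10 + k(-2)) = (21 - 1*18)*(-10 + (-1 - 2)) = (21 - 18)*(-10 - 3) = 3*(-13) = -39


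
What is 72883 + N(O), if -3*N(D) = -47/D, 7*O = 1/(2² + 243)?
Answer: 299912/3 ≈ 99971.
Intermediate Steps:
O = 1/1729 (O = 1/(7*(2² + 243)) = 1/(7*(4 + 243)) = (⅐)/247 = (⅐)*(1/247) = 1/1729 ≈ 0.00057837)
N(D) = 47/(3*D) (N(D) = -(-47)/(3*D) = 47/(3*D))
72883 + N(O) = 72883 + 47/(3*(1/1729)) = 72883 + (47/3)*1729 = 72883 + 81263/3 = 299912/3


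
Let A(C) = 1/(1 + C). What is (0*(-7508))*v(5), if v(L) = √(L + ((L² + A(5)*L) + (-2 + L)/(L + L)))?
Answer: 0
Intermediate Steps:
v(L) = √(L² + 7*L/6 + (-2 + L)/(2*L)) (v(L) = √(L + ((L² + L/(1 + 5)) + (-2 + L)/(L + L))) = √(L + ((L² + L/6) + (-2 + L)/((2*L)))) = √(L + ((L² + L/6) + (-2 + L)*(1/(2*L)))) = √(L + ((L² + L/6) + (-2 + L)/(2*L))) = √(L + (L² + L/6 + (-2 + L)/(2*L))) = √(L² + 7*L/6 + (-2 + L)/(2*L)))
(0*(-7508))*v(5) = (0*(-7508))*(√(18 - 36/5 + 36*5² + 42*5)/6) = 0*(√(18 - 36*⅕ + 36*25 + 210)/6) = 0*(√(18 - 36/5 + 900 + 210)/6) = 0*(√(5604/5)/6) = 0*((2*√7005/5)/6) = 0*(√7005/15) = 0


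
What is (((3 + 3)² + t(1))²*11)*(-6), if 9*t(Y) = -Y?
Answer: -2295238/27 ≈ -85009.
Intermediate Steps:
t(Y) = -Y/9 (t(Y) = (-Y)/9 = -Y/9)
(((3 + 3)² + t(1))²*11)*(-6) = (((3 + 3)² - ⅑*1)²*11)*(-6) = ((6² - ⅑)²*11)*(-6) = ((36 - ⅑)²*11)*(-6) = ((323/9)²*11)*(-6) = ((104329/81)*11)*(-6) = (1147619/81)*(-6) = -2295238/27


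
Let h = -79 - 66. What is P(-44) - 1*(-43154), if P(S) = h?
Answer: 43009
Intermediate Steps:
h = -145
P(S) = -145
P(-44) - 1*(-43154) = -145 - 1*(-43154) = -145 + 43154 = 43009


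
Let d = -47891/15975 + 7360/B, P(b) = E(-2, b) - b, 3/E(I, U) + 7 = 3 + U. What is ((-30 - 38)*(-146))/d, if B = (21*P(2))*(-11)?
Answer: 85485292200/52570751 ≈ 1626.1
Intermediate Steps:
E(I, U) = 3/(-4 + U) (E(I, U) = 3/(-7 + (3 + U)) = 3/(-4 + U))
P(b) = -b + 3/(-4 + b) (P(b) = 3/(-4 + b) - b = -b + 3/(-4 + b))
B = 1617/2 (B = (21*((3 - 1*2*(-4 + 2))/(-4 + 2)))*(-11) = (21*((3 - 1*2*(-2))/(-2)))*(-11) = (21*(-(3 + 4)/2))*(-11) = (21*(-1/2*7))*(-11) = (21*(-7/2))*(-11) = -147/2*(-11) = 1617/2 ≈ 808.50)
d = 52570751/8610525 (d = -47891/15975 + 7360/(1617/2) = -47891*1/15975 + 7360*(2/1617) = -47891/15975 + 14720/1617 = 52570751/8610525 ≈ 6.1054)
((-30 - 38)*(-146))/d = ((-30 - 38)*(-146))/(52570751/8610525) = -68*(-146)*(8610525/52570751) = 9928*(8610525/52570751) = 85485292200/52570751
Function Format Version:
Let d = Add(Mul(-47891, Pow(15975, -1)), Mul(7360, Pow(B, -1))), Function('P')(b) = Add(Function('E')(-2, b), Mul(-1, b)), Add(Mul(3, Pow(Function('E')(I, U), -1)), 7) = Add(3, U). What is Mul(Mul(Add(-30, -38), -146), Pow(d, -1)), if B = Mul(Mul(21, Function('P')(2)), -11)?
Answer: Rational(85485292200, 52570751) ≈ 1626.1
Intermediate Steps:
Function('E')(I, U) = Mul(3, Pow(Add(-4, U), -1)) (Function('E')(I, U) = Mul(3, Pow(Add(-7, Add(3, U)), -1)) = Mul(3, Pow(Add(-4, U), -1)))
Function('P')(b) = Add(Mul(-1, b), Mul(3, Pow(Add(-4, b), -1))) (Function('P')(b) = Add(Mul(3, Pow(Add(-4, b), -1)), Mul(-1, b)) = Add(Mul(-1, b), Mul(3, Pow(Add(-4, b), -1))))
B = Rational(1617, 2) (B = Mul(Mul(21, Mul(Pow(Add(-4, 2), -1), Add(3, Mul(-1, 2, Add(-4, 2))))), -11) = Mul(Mul(21, Mul(Pow(-2, -1), Add(3, Mul(-1, 2, -2)))), -11) = Mul(Mul(21, Mul(Rational(-1, 2), Add(3, 4))), -11) = Mul(Mul(21, Mul(Rational(-1, 2), 7)), -11) = Mul(Mul(21, Rational(-7, 2)), -11) = Mul(Rational(-147, 2), -11) = Rational(1617, 2) ≈ 808.50)
d = Rational(52570751, 8610525) (d = Add(Mul(-47891, Pow(15975, -1)), Mul(7360, Pow(Rational(1617, 2), -1))) = Add(Mul(-47891, Rational(1, 15975)), Mul(7360, Rational(2, 1617))) = Add(Rational(-47891, 15975), Rational(14720, 1617)) = Rational(52570751, 8610525) ≈ 6.1054)
Mul(Mul(Add(-30, -38), -146), Pow(d, -1)) = Mul(Mul(Add(-30, -38), -146), Pow(Rational(52570751, 8610525), -1)) = Mul(Mul(-68, -146), Rational(8610525, 52570751)) = Mul(9928, Rational(8610525, 52570751)) = Rational(85485292200, 52570751)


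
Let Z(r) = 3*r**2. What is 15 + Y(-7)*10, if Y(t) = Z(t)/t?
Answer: -195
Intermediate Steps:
Y(t) = 3*t (Y(t) = (3*t**2)/t = 3*t)
15 + Y(-7)*10 = 15 + (3*(-7))*10 = 15 - 21*10 = 15 - 210 = -195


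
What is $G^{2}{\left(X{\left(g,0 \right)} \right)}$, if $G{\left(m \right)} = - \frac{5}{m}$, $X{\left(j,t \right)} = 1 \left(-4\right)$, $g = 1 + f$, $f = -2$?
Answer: $\frac{25}{16} \approx 1.5625$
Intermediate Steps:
$g = -1$ ($g = 1 - 2 = -1$)
$X{\left(j,t \right)} = -4$
$G^{2}{\left(X{\left(g,0 \right)} \right)} = \left(- \frac{5}{-4}\right)^{2} = \left(\left(-5\right) \left(- \frac{1}{4}\right)\right)^{2} = \left(\frac{5}{4}\right)^{2} = \frac{25}{16}$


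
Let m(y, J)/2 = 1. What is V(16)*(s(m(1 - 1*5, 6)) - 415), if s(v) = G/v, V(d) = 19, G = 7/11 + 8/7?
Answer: -1211687/154 ≈ -7868.1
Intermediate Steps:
m(y, J) = 2 (m(y, J) = 2*1 = 2)
G = 137/77 (G = 7*(1/11) + 8*(1/7) = 7/11 + 8/7 = 137/77 ≈ 1.7792)
s(v) = 137/(77*v)
V(16)*(s(m(1 - 1*5, 6)) - 415) = 19*((137/77)/2 - 415) = 19*((137/77)*(1/2) - 415) = 19*(137/154 - 415) = 19*(-63773/154) = -1211687/154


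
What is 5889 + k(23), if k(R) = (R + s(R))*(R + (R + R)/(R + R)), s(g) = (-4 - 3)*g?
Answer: 2577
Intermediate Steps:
s(g) = -7*g
k(R) = -6*R*(1 + R) (k(R) = (R - 7*R)*(R + (R + R)/(R + R)) = (-6*R)*(R + (2*R)/((2*R))) = (-6*R)*(R + (2*R)*(1/(2*R))) = (-6*R)*(R + 1) = (-6*R)*(1 + R) = -6*R*(1 + R))
5889 + k(23) = 5889 + 6*23*(-1 - 1*23) = 5889 + 6*23*(-1 - 23) = 5889 + 6*23*(-24) = 5889 - 3312 = 2577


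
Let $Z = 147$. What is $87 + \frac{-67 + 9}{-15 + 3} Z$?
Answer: $\frac{1595}{2} \approx 797.5$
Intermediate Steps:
$87 + \frac{-67 + 9}{-15 + 3} Z = 87 + \frac{-67 + 9}{-15 + 3} \cdot 147 = 87 + - \frac{58}{-12} \cdot 147 = 87 + \left(-58\right) \left(- \frac{1}{12}\right) 147 = 87 + \frac{29}{6} \cdot 147 = 87 + \frac{1421}{2} = \frac{1595}{2}$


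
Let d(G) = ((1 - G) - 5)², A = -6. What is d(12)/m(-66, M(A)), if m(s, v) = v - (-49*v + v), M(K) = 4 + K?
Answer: -128/49 ≈ -2.6122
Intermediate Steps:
d(G) = (-4 - G)²
m(s, v) = 49*v (m(s, v) = v - (-48)*v = v + 48*v = 49*v)
d(12)/m(-66, M(A)) = (4 + 12)²/((49*(4 - 6))) = 16²/((49*(-2))) = 256/(-98) = 256*(-1/98) = -128/49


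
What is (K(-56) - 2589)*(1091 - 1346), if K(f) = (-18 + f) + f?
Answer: 693345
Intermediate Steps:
K(f) = -18 + 2*f
(K(-56) - 2589)*(1091 - 1346) = ((-18 + 2*(-56)) - 2589)*(1091 - 1346) = ((-18 - 112) - 2589)*(-255) = (-130 - 2589)*(-255) = -2719*(-255) = 693345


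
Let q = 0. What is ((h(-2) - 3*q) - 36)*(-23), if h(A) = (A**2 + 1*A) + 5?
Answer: 667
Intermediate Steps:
h(A) = 5 + A + A**2 (h(A) = (A**2 + A) + 5 = (A + A**2) + 5 = 5 + A + A**2)
((h(-2) - 3*q) - 36)*(-23) = (((5 - 2 + (-2)**2) - 3*0) - 36)*(-23) = (((5 - 2 + 4) + 0) - 36)*(-23) = ((7 + 0) - 36)*(-23) = (7 - 36)*(-23) = -29*(-23) = 667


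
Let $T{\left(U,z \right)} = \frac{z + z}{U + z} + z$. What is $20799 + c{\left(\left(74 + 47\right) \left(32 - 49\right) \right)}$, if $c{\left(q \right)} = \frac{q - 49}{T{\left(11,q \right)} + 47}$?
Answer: $\frac{3884263515}{186743} \approx 20800.0$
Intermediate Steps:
$T{\left(U,z \right)} = z + \frac{2 z}{U + z}$ ($T{\left(U,z \right)} = \frac{2 z}{U + z} + z = z + \frac{2 z}{U + z}$)
$c{\left(q \right)} = \frac{-49 + q}{47 + \frac{q \left(13 + q\right)}{11 + q}}$ ($c{\left(q \right)} = \frac{q - 49}{\frac{q \left(2 + 11 + q\right)}{11 + q} + 47} = \frac{-49 + q}{\frac{q \left(13 + q\right)}{11 + q} + 47} = \frac{-49 + q}{47 + \frac{q \left(13 + q\right)}{11 + q}}$)
$20799 + c{\left(\left(74 + 47\right) \left(32 - 49\right) \right)} = 20799 + \frac{\left(-49 + \left(74 + 47\right) \left(32 - 49\right)\right) \left(11 + \left(74 + 47\right) \left(32 - 49\right)\right)}{517 + 47 \left(74 + 47\right) \left(32 - 49\right) + \left(74 + 47\right) \left(32 - 49\right) \left(13 + \left(74 + 47\right) \left(32 - 49\right)\right)} = 20799 + \frac{\left(-49 + 121 \left(-17\right)\right) \left(11 + 121 \left(-17\right)\right)}{517 + 47 \cdot 121 \left(-17\right) + 121 \left(-17\right) \left(13 + 121 \left(-17\right)\right)} = 20799 + \frac{\left(-49 - 2057\right) \left(11 - 2057\right)}{517 + 47 \left(-2057\right) - 2057 \left(13 - 2057\right)} = 20799 + \frac{1}{517 - 96679 - -4204508} \left(-2106\right) \left(-2046\right) = 20799 + \frac{1}{517 - 96679 + 4204508} \left(-2106\right) \left(-2046\right) = 20799 + \frac{1}{4108346} \left(-2106\right) \left(-2046\right) = 20799 + \frac{195858}{186743} = \frac{3884263515}{186743}$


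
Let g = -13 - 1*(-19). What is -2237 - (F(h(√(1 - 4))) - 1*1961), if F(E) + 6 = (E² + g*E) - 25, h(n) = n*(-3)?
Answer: -218 + 18*I*√3 ≈ -218.0 + 31.177*I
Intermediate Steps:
g = 6 (g = -13 + 19 = 6)
h(n) = -3*n
F(E) = -31 + E² + 6*E (F(E) = -6 + ((E² + 6*E) - 25) = -6 + (-25 + E² + 6*E) = -31 + E² + 6*E)
-2237 - (F(h(√(1 - 4))) - 1*1961) = -2237 - ((-31 + (-3*√(1 - 4))² + 6*(-3*√(1 - 4))) - 1*1961) = -2237 - ((-31 + (-3*I*√3)² + 6*(-3*I*√3)) - 1961) = -2237 - ((-31 - 27 - 18*I*√3) - 1961) = -2237 - ((-58 - 18*I*√3) - 1961) = -2237 - (-2019 - 18*I*√3) = -2237 + (2019 + 18*I*√3) = -218 + 18*I*√3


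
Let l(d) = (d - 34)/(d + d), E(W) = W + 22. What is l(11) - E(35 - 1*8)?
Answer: -1101/22 ≈ -50.045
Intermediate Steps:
E(W) = 22 + W
l(d) = (-34 + d)/(2*d) (l(d) = (-34 + d)/((2*d)) = (-34 + d)*(1/(2*d)) = (-34 + d)/(2*d))
l(11) - E(35 - 1*8) = (1/2)*(-34 + 11)/11 - (22 + (35 - 1*8)) = (1/2)*(1/11)*(-23) - (22 + (35 - 8)) = -23/22 - (22 + 27) = -23/22 - 1*49 = -23/22 - 49 = -1101/22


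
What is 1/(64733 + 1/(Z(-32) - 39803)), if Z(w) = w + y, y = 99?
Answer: 39736/2572230487 ≈ 1.5448e-5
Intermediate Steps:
Z(w) = 99 + w (Z(w) = w + 99 = 99 + w)
1/(64733 + 1/(Z(-32) - 39803)) = 1/(64733 + 1/((99 - 32) - 39803)) = 1/(64733 + 1/(67 - 39803)) = 1/(64733 + 1/(-39736)) = 1/(64733 - 1/39736) = 1/(2572230487/39736) = 39736/2572230487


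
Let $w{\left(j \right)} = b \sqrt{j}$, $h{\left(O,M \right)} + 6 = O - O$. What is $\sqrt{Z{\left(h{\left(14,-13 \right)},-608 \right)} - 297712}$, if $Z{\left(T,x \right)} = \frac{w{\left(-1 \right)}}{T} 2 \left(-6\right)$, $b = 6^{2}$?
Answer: $2 \sqrt{-74428 + 18 i} \approx 0.065979 + 545.63 i$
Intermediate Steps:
$h{\left(O,M \right)} = -6$ ($h{\left(O,M \right)} = -6 + \left(O - O\right) = -6 + 0 = -6$)
$b = 36$
$w{\left(j \right)} = 36 \sqrt{j}$
$Z{\left(T,x \right)} = - \frac{432 i}{T}$ ($Z{\left(T,x \right)} = \frac{36 \sqrt{-1}}{T} 2 \left(-6\right) = \frac{36 i}{T} 2 \left(-6\right) = \frac{72 i}{T} \left(-6\right) = - \frac{432 i}{T}$)
$\sqrt{Z{\left(h{\left(14,-13 \right)},-608 \right)} - 297712} = \sqrt{- \frac{432 i}{-6} - 297712} = \sqrt{\left(-432\right) i \left(- \frac{1}{6}\right) - 297712} = \sqrt{72 i - 297712} = \sqrt{-297712 + 72 i}$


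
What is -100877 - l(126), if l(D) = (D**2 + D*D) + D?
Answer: -132755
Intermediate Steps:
l(D) = D + 2*D**2 (l(D) = (D**2 + D**2) + D = 2*D**2 + D = D + 2*D**2)
-100877 - l(126) = -100877 - 126*(1 + 2*126) = -100877 - 126*(1 + 252) = -100877 - 126*253 = -100877 - 1*31878 = -100877 - 31878 = -132755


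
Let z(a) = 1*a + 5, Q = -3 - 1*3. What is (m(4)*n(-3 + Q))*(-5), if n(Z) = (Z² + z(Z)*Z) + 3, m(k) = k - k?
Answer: 0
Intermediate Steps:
m(k) = 0
Q = -6 (Q = -3 - 3 = -6)
z(a) = 5 + a (z(a) = a + 5 = 5 + a)
n(Z) = 3 + Z² + Z*(5 + Z) (n(Z) = (Z² + (5 + Z)*Z) + 3 = (Z² + Z*(5 + Z)) + 3 = 3 + Z² + Z*(5 + Z))
(m(4)*n(-3 + Q))*(-5) = (0*(3 + (-3 - 6)² + (-3 - 6)*(5 + (-3 - 6))))*(-5) = (0*(3 + (-9)² - 9*(5 - 9)))*(-5) = (0*(3 + 81 - 9*(-4)))*(-5) = (0*(3 + 81 + 36))*(-5) = (0*120)*(-5) = 0*(-5) = 0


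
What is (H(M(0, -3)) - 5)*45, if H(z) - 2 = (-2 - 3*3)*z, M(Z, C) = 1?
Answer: -630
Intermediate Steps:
H(z) = 2 - 11*z (H(z) = 2 + (-2 - 3*3)*z = 2 + (-2 - 9)*z = 2 - 11*z)
(H(M(0, -3)) - 5)*45 = ((2 - 11*1) - 5)*45 = ((2 - 11) - 5)*45 = (-9 - 5)*45 = -14*45 = -630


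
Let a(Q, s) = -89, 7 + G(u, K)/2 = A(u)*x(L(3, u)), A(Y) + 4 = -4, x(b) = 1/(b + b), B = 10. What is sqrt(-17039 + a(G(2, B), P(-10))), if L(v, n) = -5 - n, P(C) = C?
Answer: 2*I*sqrt(4282) ≈ 130.87*I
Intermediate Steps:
x(b) = 1/(2*b)
A(Y) = -8 (A(Y) = -4 - 4 = -8)
G(u, K) = -14 - 8/(-5 - u) (G(u, K) = -14 + 2*(-4/(-5 - u)) = -14 - 8/(-5 - u))
sqrt(-17039 + a(G(2, B), P(-10))) = sqrt(-17039 - 89) = sqrt(-17128) = 2*I*sqrt(4282)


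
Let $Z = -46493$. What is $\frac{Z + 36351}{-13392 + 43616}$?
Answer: $- \frac{5071}{15112} \approx -0.33556$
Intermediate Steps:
$\frac{Z + 36351}{-13392 + 43616} = \frac{-46493 + 36351}{-13392 + 43616} = - \frac{10142}{30224} = \left(-10142\right) \frac{1}{30224} = - \frac{5071}{15112}$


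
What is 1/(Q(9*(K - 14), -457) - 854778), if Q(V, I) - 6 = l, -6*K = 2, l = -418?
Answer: -1/855190 ≈ -1.1693e-6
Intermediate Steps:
K = -⅓ (K = -⅙*2 = -⅓ ≈ -0.33333)
Q(V, I) = -412 (Q(V, I) = 6 - 418 = -412)
1/(Q(9*(K - 14), -457) - 854778) = 1/(-412 - 854778) = 1/(-855190) = -1/855190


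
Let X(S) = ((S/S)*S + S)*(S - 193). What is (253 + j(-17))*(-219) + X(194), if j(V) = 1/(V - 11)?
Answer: -1540313/28 ≈ -55011.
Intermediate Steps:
j(V) = 1/(-11 + V)
X(S) = 2*S*(-193 + S) (X(S) = (1*S + S)*(-193 + S) = (S + S)*(-193 + S) = (2*S)*(-193 + S) = 2*S*(-193 + S))
(253 + j(-17))*(-219) + X(194) = (253 + 1/(-11 - 17))*(-219) + 2*194*(-193 + 194) = (253 + 1/(-28))*(-219) + 2*194*1 = (253 - 1/28)*(-219) + 388 = (7083/28)*(-219) + 388 = -1551177/28 + 388 = -1540313/28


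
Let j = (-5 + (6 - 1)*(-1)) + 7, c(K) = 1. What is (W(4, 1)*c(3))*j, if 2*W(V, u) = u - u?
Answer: 0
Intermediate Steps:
W(V, u) = 0 (W(V, u) = (u - u)/2 = (½)*0 = 0)
j = -3 (j = (-5 + 5*(-1)) + 7 = (-5 - 5) + 7 = -10 + 7 = -3)
(W(4, 1)*c(3))*j = (0*1)*(-3) = 0*(-3) = 0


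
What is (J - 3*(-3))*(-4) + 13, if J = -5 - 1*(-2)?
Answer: -11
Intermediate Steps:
J = -3 (J = -5 + 2 = -3)
(J - 3*(-3))*(-4) + 13 = (-3 - 3*(-3))*(-4) + 13 = (-3 + 9)*(-4) + 13 = 6*(-4) + 13 = -24 + 13 = -11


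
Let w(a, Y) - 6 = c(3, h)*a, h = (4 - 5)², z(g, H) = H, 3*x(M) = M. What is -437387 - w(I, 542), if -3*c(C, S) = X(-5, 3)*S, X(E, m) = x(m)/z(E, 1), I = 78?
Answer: -437367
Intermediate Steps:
x(M) = M/3
X(E, m) = m/3 (X(E, m) = (m/3)/1 = (m/3)*1 = m/3)
h = 1 (h = (-1)² = 1)
c(C, S) = -S/3 (c(C, S) = -(⅓)*3*S/3 = -S/3)
w(a, Y) = 6 - a/3 (w(a, Y) = 6 + (-⅓*1)*a = 6 - a/3)
-437387 - w(I, 542) = -437387 - (6 - ⅓*78) = -437387 - (6 - 26) = -437387 - 1*(-20) = -437387 + 20 = -437367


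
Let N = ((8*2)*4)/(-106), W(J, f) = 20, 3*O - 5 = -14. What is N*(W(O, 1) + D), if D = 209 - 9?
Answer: -7040/53 ≈ -132.83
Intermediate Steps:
O = -3 (O = 5/3 + (⅓)*(-14) = 5/3 - 14/3 = -3)
D = 200
N = -32/53 (N = (16*4)*(-1/106) = 64*(-1/106) = -32/53 ≈ -0.60377)
N*(W(O, 1) + D) = -32*(20 + 200)/53 = -32/53*220 = -7040/53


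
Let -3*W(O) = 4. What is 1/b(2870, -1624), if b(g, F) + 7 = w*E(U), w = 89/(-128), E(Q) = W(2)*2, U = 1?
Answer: -48/247 ≈ -0.19433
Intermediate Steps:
W(O) = -4/3 (W(O) = -1/3*4 = -4/3)
E(Q) = -8/3 (E(Q) = -4/3*2 = -8/3)
w = -89/128 (w = 89*(-1/128) = -89/128 ≈ -0.69531)
b(g, F) = -247/48 (b(g, F) = -7 - 89/128*(-8/3) = -7 + 89/48 = -247/48)
1/b(2870, -1624) = 1/(-247/48) = -48/247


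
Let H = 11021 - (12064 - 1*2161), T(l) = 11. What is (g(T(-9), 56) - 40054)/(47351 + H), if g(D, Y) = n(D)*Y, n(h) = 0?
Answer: -40054/48469 ≈ -0.82638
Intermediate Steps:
g(D, Y) = 0 (g(D, Y) = 0*Y = 0)
H = 1118 (H = 11021 - (12064 - 2161) = 11021 - 1*9903 = 11021 - 9903 = 1118)
(g(T(-9), 56) - 40054)/(47351 + H) = (0 - 40054)/(47351 + 1118) = -40054/48469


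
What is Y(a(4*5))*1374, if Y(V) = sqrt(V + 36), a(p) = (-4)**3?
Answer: 2748*I*sqrt(7) ≈ 7270.5*I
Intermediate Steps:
a(p) = -64
Y(V) = sqrt(36 + V)
Y(a(4*5))*1374 = sqrt(36 - 64)*1374 = sqrt(-28)*1374 = (2*I*sqrt(7))*1374 = 2748*I*sqrt(7)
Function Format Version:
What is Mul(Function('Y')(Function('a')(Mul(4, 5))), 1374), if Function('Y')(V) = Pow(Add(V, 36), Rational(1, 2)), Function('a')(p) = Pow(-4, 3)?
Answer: Mul(2748, I, Pow(7, Rational(1, 2))) ≈ Mul(7270.5, I)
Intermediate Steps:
Function('a')(p) = -64
Function('Y')(V) = Pow(Add(36, V), Rational(1, 2))
Mul(Function('Y')(Function('a')(Mul(4, 5))), 1374) = Mul(Pow(Add(36, -64), Rational(1, 2)), 1374) = Mul(Pow(-28, Rational(1, 2)), 1374) = Mul(Mul(2, I, Pow(7, Rational(1, 2))), 1374) = Mul(2748, I, Pow(7, Rational(1, 2)))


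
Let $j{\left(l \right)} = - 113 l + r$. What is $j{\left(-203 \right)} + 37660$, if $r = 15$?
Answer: $60614$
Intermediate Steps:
$j{\left(l \right)} = 15 - 113 l$ ($j{\left(l \right)} = - 113 l + 15 = 15 - 113 l$)
$j{\left(-203 \right)} + 37660 = \left(15 - -22939\right) + 37660 = \left(15 + 22939\right) + 37660 = 22954 + 37660 = 60614$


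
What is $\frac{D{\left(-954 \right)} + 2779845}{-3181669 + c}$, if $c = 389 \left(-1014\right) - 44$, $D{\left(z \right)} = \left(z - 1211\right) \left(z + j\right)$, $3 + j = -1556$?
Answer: $- \frac{8220490}{3576159} \approx -2.2987$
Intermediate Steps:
$j = -1559$ ($j = -3 - 1556 = -1559$)
$D{\left(z \right)} = \left(-1559 + z\right) \left(-1211 + z\right)$ ($D{\left(z \right)} = \left(z - 1211\right) \left(z - 1559\right) = \left(-1211 + z\right) \left(-1559 + z\right) = \left(-1559 + z\right) \left(-1211 + z\right)$)
$c = -394490$ ($c = -394446 - 44 = -394490$)
$\frac{D{\left(-954 \right)} + 2779845}{-3181669 + c} = \frac{\left(1887949 + \left(-954\right)^{2} - -2642580\right) + 2779845}{-3181669 - 394490} = \frac{\left(1887949 + 910116 + 2642580\right) + 2779845}{-3576159} = \left(5440645 + 2779845\right) \left(- \frac{1}{3576159}\right) = 8220490 \left(- \frac{1}{3576159}\right) = - \frac{8220490}{3576159}$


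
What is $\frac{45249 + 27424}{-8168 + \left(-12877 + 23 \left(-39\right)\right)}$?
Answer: $- \frac{72673}{21942} \approx -3.312$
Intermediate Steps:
$\frac{45249 + 27424}{-8168 + \left(-12877 + 23 \left(-39\right)\right)} = \frac{72673}{-8168 - 13774} = \frac{72673}{-21942} = 72673 \left(- \frac{1}{21942}\right) = - \frac{72673}{21942}$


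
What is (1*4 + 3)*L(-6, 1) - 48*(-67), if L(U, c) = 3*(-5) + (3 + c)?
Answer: 3139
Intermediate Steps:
L(U, c) = -12 + c (L(U, c) = -15 + (3 + c) = -12 + c)
(1*4 + 3)*L(-6, 1) - 48*(-67) = (1*4 + 3)*(-12 + 1) - 48*(-67) = (4 + 3)*(-11) + 3216 = 7*(-11) + 3216 = -77 + 3216 = 3139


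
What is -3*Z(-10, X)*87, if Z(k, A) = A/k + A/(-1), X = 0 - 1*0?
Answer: 0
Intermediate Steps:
X = 0 (X = 0 + 0 = 0)
Z(k, A) = -A + A/k (Z(k, A) = A/k + A*(-1) = A/k - A = -A + A/k)
-3*Z(-10, X)*87 = -3*(-1*0 + 0/(-10))*87 = -3*(0 + 0*(-⅒))*87 = -3*(0 + 0)*87 = -3*0*87 = 0*87 = 0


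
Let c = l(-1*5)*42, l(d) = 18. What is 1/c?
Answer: 1/756 ≈ 0.0013228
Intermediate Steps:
c = 756 (c = 18*42 = 756)
1/c = 1/756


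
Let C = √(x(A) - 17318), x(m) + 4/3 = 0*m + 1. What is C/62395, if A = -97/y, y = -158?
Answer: I*√155865/187185 ≈ 0.0021091*I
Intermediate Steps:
A = 97/158 (A = -97/(-158) = -97*(-1/158) = 97/158 ≈ 0.61392)
x(m) = -⅓ (x(m) = -4/3 + (0*m + 1) = -4/3 + (0 + 1) = -4/3 + 1 = -⅓)
C = I*√155865/3 (C = √(-⅓ - 17318) = √(-51955/3) = I*√155865/3 ≈ 131.6*I)
C/62395 = (I*√155865/3)/62395 = (I*√155865/3)*(1/62395) = I*√155865/187185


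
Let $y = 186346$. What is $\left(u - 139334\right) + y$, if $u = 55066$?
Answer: $102078$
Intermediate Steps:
$\left(u - 139334\right) + y = \left(55066 - 139334\right) + 186346 = -84268 + 186346 = 102078$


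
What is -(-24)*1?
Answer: 24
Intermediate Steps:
-(-24)*1 = -8*(-3)*1 = 24*1 = 24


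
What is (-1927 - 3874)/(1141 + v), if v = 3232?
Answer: -5801/4373 ≈ -1.3265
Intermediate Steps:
(-1927 - 3874)/(1141 + v) = (-1927 - 3874)/(1141 + 3232) = -5801/4373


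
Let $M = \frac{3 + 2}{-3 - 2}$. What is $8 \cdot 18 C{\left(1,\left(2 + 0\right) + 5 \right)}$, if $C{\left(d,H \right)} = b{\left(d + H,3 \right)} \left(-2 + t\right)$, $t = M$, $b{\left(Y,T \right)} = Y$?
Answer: $-3456$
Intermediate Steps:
$M = -1$ ($M = \frac{5}{-5} = 5 \left(- \frac{1}{5}\right) = -1$)
$t = -1$
$C{\left(d,H \right)} = - 3 H - 3 d$ ($C{\left(d,H \right)} = \left(d + H\right) \left(-2 - 1\right) = \left(H + d\right) \left(-3\right) = - 3 H - 3 d$)
$8 \cdot 18 C{\left(1,\left(2 + 0\right) + 5 \right)} = 8 \cdot 18 \left(- 3 \left(\left(2 + 0\right) + 5\right) - 3\right) = 144 \left(- 3 \left(2 + 5\right) - 3\right) = 144 \left(\left(-3\right) 7 - 3\right) = 144 \left(-21 - 3\right) = 144 \left(-24\right) = -3456$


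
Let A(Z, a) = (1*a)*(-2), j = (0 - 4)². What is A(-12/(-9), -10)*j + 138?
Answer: 458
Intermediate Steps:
j = 16 (j = (-4)² = 16)
A(Z, a) = -2*a (A(Z, a) = a*(-2) = -2*a)
A(-12/(-9), -10)*j + 138 = -2*(-10)*16 + 138 = 20*16 + 138 = 320 + 138 = 458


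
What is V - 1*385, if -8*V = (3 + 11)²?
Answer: -819/2 ≈ -409.50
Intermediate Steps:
V = -49/2 (V = -(3 + 11)²/8 = -⅛*14² = -⅛*196 = -49/2 ≈ -24.500)
V - 1*385 = -49/2 - 1*385 = -49/2 - 385 = -819/2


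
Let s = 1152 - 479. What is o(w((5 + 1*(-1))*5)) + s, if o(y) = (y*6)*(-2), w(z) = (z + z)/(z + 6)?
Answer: 8509/13 ≈ 654.54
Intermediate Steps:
w(z) = 2*z/(6 + z) (w(z) = (2*z)/(6 + z) = 2*z/(6 + z))
o(y) = -12*y (o(y) = (6*y)*(-2) = -12*y)
s = 673
o(w((5 + 1*(-1))*5)) + s = -24*(5 + 1*(-1))*5/(6 + (5 + 1*(-1))*5) + 673 = -24*(5 - 1)*5/(6 + (5 - 1)*5) + 673 = -24*4*5/(6 + 4*5) + 673 = -24*20/(6 + 20) + 673 = -24*20/26 + 673 = -12*20/13 + 673 = -240/13 + 673 = 8509/13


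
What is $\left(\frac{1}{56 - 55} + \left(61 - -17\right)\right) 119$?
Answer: $9401$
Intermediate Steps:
$\left(\frac{1}{56 - 55} + \left(61 - -17\right)\right) 119 = \left(1^{-1} + \left(61 + 17\right)\right) 119 = \left(1 + 78\right) 119 = 79 \cdot 119 = 9401$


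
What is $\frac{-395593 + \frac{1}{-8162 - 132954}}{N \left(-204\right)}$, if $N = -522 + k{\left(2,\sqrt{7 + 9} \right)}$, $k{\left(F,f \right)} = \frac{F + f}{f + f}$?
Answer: $- \frac{6202722421}{1667285540} \approx -3.7203$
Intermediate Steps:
$k{\left(F,f \right)} = \frac{F + f}{2 f}$
$N = - \frac{2085}{4}$ ($N = -522 + \frac{2 + \sqrt{7 + 9}}{2 \sqrt{7 + 9}} = -522 + \frac{2 + \sqrt{16}}{2 \sqrt{16}} = -522 + \frac{2 + 4}{2 \cdot 4} = -522 + \frac{1}{2} \cdot \frac{1}{4} \cdot 6 = -522 + \frac{3}{4} = - \frac{2085}{4} \approx -521.25$)
$\frac{-395593 + \frac{1}{-8162 - 132954}}{N \left(-204\right)} = \frac{-395593 + \frac{1}{-8162 - 132954}}{\left(- \frac{2085}{4}\right) \left(-204\right)} = \frac{-395593 + \frac{1}{-141116}}{106335} = \left(-395593 - \frac{1}{141116}\right) \frac{1}{106335} = \left(- \frac{55824501789}{141116}\right) \frac{1}{106335} = - \frac{6202722421}{1667285540}$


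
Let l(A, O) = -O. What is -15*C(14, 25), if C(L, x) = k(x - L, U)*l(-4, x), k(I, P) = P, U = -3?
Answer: -1125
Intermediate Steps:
C(L, x) = 3*x (C(L, x) = -(-3)*x = 3*x)
-15*C(14, 25) = -45*25 = -15*75 = -1125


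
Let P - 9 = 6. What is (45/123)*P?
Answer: 225/41 ≈ 5.4878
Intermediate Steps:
P = 15 (P = 9 + 6 = 15)
(45/123)*P = (45/123)*15 = (45*(1/123))*15 = (15/41)*15 = 225/41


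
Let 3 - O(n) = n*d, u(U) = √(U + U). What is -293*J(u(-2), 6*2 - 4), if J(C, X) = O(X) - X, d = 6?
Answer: 15529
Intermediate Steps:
u(U) = √2*√U (u(U) = √(2*U) = √2*√U)
O(n) = 3 - 6*n (O(n) = 3 - n*6 = 3 - 6*n)
J(C, X) = 3 - 7*X (J(C, X) = (3 - 6*X) - X = 3 - 7*X)
-293*J(u(-2), 6*2 - 4) = -293*(3 - 7*(6*2 - 4)) = -293*(3 - 7*(12 - 4)) = -293*(3 - 7*8) = -293*(3 - 56) = -293*(-53) = 15529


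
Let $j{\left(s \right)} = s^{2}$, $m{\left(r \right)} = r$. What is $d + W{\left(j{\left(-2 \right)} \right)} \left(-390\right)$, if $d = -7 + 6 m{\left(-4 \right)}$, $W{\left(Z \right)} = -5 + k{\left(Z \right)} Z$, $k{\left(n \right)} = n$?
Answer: $-4321$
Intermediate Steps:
$W{\left(Z \right)} = -5 + Z^{2}$ ($W{\left(Z \right)} = -5 + Z Z = -5 + Z^{2}$)
$d = -31$ ($d = -7 + 6 \left(-4\right) = -7 - 24 = -31$)
$d + W{\left(j{\left(-2 \right)} \right)} \left(-390\right) = -31 + \left(-5 + \left(\left(-2\right)^{2}\right)^{2}\right) \left(-390\right) = -31 + \left(-5 + 4^{2}\right) \left(-390\right) = -31 + \left(-5 + 16\right) \left(-390\right) = -31 + 11 \left(-390\right) = -31 - 4290 = -4321$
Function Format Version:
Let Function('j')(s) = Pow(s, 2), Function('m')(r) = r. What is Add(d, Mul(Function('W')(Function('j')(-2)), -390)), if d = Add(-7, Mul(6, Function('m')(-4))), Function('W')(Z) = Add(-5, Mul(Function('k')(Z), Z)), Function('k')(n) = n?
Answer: -4321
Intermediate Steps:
Function('W')(Z) = Add(-5, Pow(Z, 2)) (Function('W')(Z) = Add(-5, Mul(Z, Z)) = Add(-5, Pow(Z, 2)))
d = -31 (d = Add(-7, Mul(6, -4)) = Add(-7, -24) = -31)
Add(d, Mul(Function('W')(Function('j')(-2)), -390)) = Add(-31, Mul(Add(-5, Pow(Pow(-2, 2), 2)), -390)) = Add(-31, Mul(Add(-5, Pow(4, 2)), -390)) = Add(-31, Mul(Add(-5, 16), -390)) = Add(-31, Mul(11, -390)) = Add(-31, -4290) = -4321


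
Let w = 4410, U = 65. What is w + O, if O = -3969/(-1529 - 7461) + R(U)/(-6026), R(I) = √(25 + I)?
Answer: 39649869/8990 - 3*√10/6026 ≈ 4410.4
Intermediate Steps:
O = 3969/8990 - 3*√10/6026 (O = -3969/(-1529 - 7461) + √(25 + 65)/(-6026) = -3969/(-8990) + √90*(-1/6026) = -3969*(-1/8990) + (3*√10)*(-1/6026) = 3969/8990 - 3*√10/6026 ≈ 0.43992)
w + O = 4410 + (3969/8990 - 3*√10/6026) = 39649869/8990 - 3*√10/6026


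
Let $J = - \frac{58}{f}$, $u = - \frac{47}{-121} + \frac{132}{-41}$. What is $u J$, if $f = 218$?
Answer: $\frac{407305}{540749} \approx 0.75322$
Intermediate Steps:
$u = - \frac{14045}{4961}$ ($u = \left(-47\right) \left(- \frac{1}{121}\right) + 132 \left(- \frac{1}{41}\right) = \frac{47}{121} - \frac{132}{41} = - \frac{14045}{4961} \approx -2.8311$)
$J = - \frac{29}{109}$ ($J = - \frac{58}{218} = \left(-58\right) \frac{1}{218} = - \frac{29}{109} \approx -0.26606$)
$u J = \left(- \frac{14045}{4961}\right) \left(- \frac{29}{109}\right) = \frac{407305}{540749}$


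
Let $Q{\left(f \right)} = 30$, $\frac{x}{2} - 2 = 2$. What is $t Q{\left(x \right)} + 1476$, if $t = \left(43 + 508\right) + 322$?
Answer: $27666$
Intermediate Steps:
$x = 8$ ($x = 4 + 2 \cdot 2 = 4 + 4 = 8$)
$t = 873$ ($t = 551 + 322 = 873$)
$t Q{\left(x \right)} + 1476 = 873 \cdot 30 + 1476 = 26190 + 1476 = 27666$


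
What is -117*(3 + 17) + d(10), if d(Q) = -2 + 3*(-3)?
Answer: -2351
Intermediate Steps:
d(Q) = -11 (d(Q) = -2 - 9 = -11)
-117*(3 + 17) + d(10) = -117*(3 + 17) - 11 = -117*20 - 11 = -2340 - 11 = -2351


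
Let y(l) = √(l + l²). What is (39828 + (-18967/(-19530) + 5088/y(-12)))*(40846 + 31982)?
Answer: 449602968446/155 + 61758144*√33/11 ≈ 2.9329e+9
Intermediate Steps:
(39828 + (-18967/(-19530) + 5088/y(-12)))*(40846 + 31982) = (39828 + (-18967/(-19530) + 5088/(√(-12*(1 - 12)))))*(40846 + 31982) = (39828 + (-18967*(-1/19530) + 5088/(√(-12*(-11)))))*72828 = (39828 + (18967/19530 + 5088/(√132)))*72828 = (39828 + (18967/19530 + 5088/((2*√33))))*72828 = (39828 + (18967/19530 + 5088*(√33/66)))*72828 = (39828 + (18967/19530 + 848*√33/11))*72828 = (777859807/19530 + 848*√33/11)*72828 = 449602968446/155 + 61758144*√33/11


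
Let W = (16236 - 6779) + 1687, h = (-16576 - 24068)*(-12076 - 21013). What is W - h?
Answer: -1344858172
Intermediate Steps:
h = 1344869316 (h = -40644*(-33089) = 1344869316)
W = 11144 (W = 9457 + 1687 = 11144)
W - h = 11144 - 1*1344869316 = 11144 - 1344869316 = -1344858172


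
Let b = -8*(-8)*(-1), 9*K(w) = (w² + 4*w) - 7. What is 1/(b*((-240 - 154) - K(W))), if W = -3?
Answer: 9/226304 ≈ 3.9770e-5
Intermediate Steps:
K(w) = -7/9 + w²/9 + 4*w/9 (K(w) = ((w² + 4*w) - 7)/9 = (-7 + w² + 4*w)/9 = -7/9 + w²/9 + 4*w/9)
b = -64 (b = 64*(-1) = -64)
1/(b*((-240 - 154) - K(W))) = 1/(-64*((-240 - 154) - (-7/9 + (⅑)*(-3)² + (4/9)*(-3)))) = 1/(-64*(-394 - (-7/9 + (⅑)*9 - 4/3))) = 1/(-64*(-394 - (-7/9 + 1 - 4/3))) = 1/(-64*(-394 - 1*(-10/9))) = 1/(-64*(-394 + 10/9)) = 1/(-64*(-3536/9)) = 1/(226304/9) = 9/226304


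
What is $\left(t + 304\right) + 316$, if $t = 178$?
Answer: $798$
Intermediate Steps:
$\left(t + 304\right) + 316 = \left(178 + 304\right) + 316 = 482 + 316 = 798$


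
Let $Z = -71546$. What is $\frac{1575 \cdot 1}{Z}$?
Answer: $- \frac{1575}{71546} \approx -0.022014$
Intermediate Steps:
$\frac{1575 \cdot 1}{Z} = \frac{1575 \cdot 1}{-71546} = 1575 \left(- \frac{1}{71546}\right) = - \frac{1575}{71546}$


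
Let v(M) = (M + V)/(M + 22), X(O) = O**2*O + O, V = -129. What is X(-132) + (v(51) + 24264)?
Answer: -166136106/73 ≈ -2.2758e+6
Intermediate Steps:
X(O) = O + O**3 (X(O) = O**3 + O = O + O**3)
v(M) = (-129 + M)/(22 + M) (v(M) = (M - 129)/(M + 22) = (-129 + M)/(22 + M))
X(-132) + (v(51) + 24264) = (-132 + (-132)**3) + ((-129 + 51)/(22 + 51) + 24264) = (-132 - 2299968) + (-78/73 + 24264) = -2300100 + ((1/73)*(-78) + 24264) = -2300100 + (-78/73 + 24264) = -2300100 + 1771194/73 = -166136106/73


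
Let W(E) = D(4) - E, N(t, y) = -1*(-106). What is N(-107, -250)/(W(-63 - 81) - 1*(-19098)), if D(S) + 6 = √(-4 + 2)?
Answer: 1019508/185011849 - 53*I*√2/185011849 ≈ 0.0055105 - 4.0513e-7*I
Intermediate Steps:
N(t, y) = 106
D(S) = -6 + I*√2 (D(S) = -6 + √(-4 + 2) = -6 + √(-2) = -6 + I*√2)
W(E) = -6 - E + I*√2 (W(E) = (-6 + I*√2) - E = -6 - E + I*√2)
N(-107, -250)/(W(-63 - 81) - 1*(-19098)) = 106/((-6 - (-63 - 81) + I*√2) - 1*(-19098)) = 106/((-6 - 1*(-144) + I*√2) + 19098) = 106/((-6 + 144 + I*√2) + 19098) = 106/((138 + I*√2) + 19098) = 106/(19236 + I*√2)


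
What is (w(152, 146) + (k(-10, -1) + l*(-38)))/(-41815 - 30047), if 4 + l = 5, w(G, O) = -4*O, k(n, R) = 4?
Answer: 103/11977 ≈ 0.0085998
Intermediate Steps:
l = 1 (l = -4 + 5 = 1)
(w(152, 146) + (k(-10, -1) + l*(-38)))/(-41815 - 30047) = (-4*146 + (4 + 1*(-38)))/(-41815 - 30047) = (-584 + (4 - 38))/(-71862) = (-584 - 34)*(-1/71862) = -618*(-1/71862) = 103/11977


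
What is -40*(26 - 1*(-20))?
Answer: -1840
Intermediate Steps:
-40*(26 - 1*(-20)) = -40*(26 + 20) = -40*46 = -1840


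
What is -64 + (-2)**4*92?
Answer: 1408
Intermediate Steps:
-64 + (-2)**4*92 = -64 + 16*92 = -64 + 1472 = 1408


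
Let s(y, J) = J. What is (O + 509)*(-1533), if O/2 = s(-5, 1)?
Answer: -783363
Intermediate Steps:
O = 2 (O = 2*1 = 2)
(O + 509)*(-1533) = (2 + 509)*(-1533) = 511*(-1533) = -783363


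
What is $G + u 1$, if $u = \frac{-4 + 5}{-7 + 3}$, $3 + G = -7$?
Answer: $- \frac{41}{4} \approx -10.25$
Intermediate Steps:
$G = -10$ ($G = -3 - 7 = -10$)
$u = - \frac{1}{4}$ ($u = 1 \frac{1}{-4} = 1 \left(- \frac{1}{4}\right) = - \frac{1}{4} \approx -0.25$)
$G + u 1 = -10 - \frac{1}{4} = - \frac{41}{4}$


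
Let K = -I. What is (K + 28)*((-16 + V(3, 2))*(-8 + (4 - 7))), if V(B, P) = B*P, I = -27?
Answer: 6050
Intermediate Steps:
K = 27 (K = -1*(-27) = 27)
(K + 28)*((-16 + V(3, 2))*(-8 + (4 - 7))) = (27 + 28)*((-16 + 3*2)*(-8 + (4 - 7))) = 55*((-16 + 6)*(-8 - 3)) = 55*(-10*(-11)) = 55*110 = 6050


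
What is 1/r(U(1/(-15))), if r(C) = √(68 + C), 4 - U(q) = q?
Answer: √16215/1081 ≈ 0.11780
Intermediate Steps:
U(q) = 4 - q
1/r(U(1/(-15))) = 1/(√(68 + (4 - 1/(-15)))) = 1/(√(68 + (4 - 1*(-1/15)))) = 1/(√(68 + (4 + 1/15))) = 1/(√(68 + 61/15)) = 1/(√(1081/15)) = 1/(√16215/15) = √16215/1081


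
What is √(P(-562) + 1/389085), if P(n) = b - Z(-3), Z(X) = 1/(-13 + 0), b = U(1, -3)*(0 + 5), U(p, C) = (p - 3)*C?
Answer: 2*√192375221067510/5058105 ≈ 5.4842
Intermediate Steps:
U(p, C) = C*(-3 + p) (U(p, C) = (-3 + p)*C = C*(-3 + p))
b = 30 (b = (-3*(-3 + 1))*(0 + 5) = -3*(-2)*5 = 6*5 = 30)
Z(X) = -1/13 (Z(X) = 1/(-13) = -1/13)
P(n) = 391/13 (P(n) = 30 - 1*(-1/13) = 30 + 1/13 = 391/13)
√(P(-562) + 1/389085) = √(391/13 + 1/389085) = √(152132248/5058105) = 2*√192375221067510/5058105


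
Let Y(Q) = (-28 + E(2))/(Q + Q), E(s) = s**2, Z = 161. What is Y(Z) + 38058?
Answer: 6127326/161 ≈ 38058.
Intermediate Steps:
Y(Q) = -12/Q (Y(Q) = (-28 + 2**2)/(Q + Q) = (-28 + 4)/((2*Q)) = -12/Q)
Y(Z) + 38058 = -12/161 + 38058 = 6127326/161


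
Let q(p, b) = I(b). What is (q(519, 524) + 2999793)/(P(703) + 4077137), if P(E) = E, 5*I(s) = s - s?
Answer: 999931/1359280 ≈ 0.73563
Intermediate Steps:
I(s) = 0 (I(s) = (s - s)/5 = (⅕)*0 = 0)
q(p, b) = 0
(q(519, 524) + 2999793)/(P(703) + 4077137) = (0 + 2999793)/(703 + 4077137) = 2999793/4077840 = 2999793*(1/4077840) = 999931/1359280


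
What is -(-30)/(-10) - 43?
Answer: -46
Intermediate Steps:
-(-30)/(-10) - 43 = -(-30)*(-1)/10 - 43 = -5*⅗ - 43 = -3 - 43 = -46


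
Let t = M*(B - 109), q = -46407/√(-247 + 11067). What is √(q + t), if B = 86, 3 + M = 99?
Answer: √(-64623964800 - 251061870*√2705)/5410 ≈ 51.518*I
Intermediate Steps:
M = 96 (M = -3 + 99 = 96)
q = -46407*√2705/5410 ≈ -446.14
t = -2208 (t = 96*(86 - 109) = 96*(-23) = -2208)
√(q + t) = √(-46407*√2705/5410 - 2208) = √(-2208 - 46407*√2705/5410)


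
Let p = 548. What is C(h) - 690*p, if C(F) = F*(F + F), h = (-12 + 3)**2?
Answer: -364998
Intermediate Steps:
h = 81 (h = (-9)**2 = 81)
C(F) = 2*F**2 (C(F) = F*(2*F) = 2*F**2)
C(h) - 690*p = 2*81**2 - 690*548 = 2*6561 - 378120 = 13122 - 378120 = -364998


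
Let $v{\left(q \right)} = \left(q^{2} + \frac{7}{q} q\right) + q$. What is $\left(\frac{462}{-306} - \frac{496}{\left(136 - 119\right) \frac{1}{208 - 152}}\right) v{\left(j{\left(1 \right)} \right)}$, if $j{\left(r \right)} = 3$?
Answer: $- \frac{1584695}{51} \approx -31072.0$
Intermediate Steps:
$v{\left(q \right)} = 7 + q + q^{2}$ ($v{\left(q \right)} = \left(q^{2} + 7\right) + q = \left(7 + q^{2}\right) + q = 7 + q + q^{2}$)
$\left(\frac{462}{-306} - \frac{496}{\left(136 - 119\right) \frac{1}{208 - 152}}\right) v{\left(j{\left(1 \right)} \right)} = \left(\frac{462}{-306} - \frac{496}{\left(136 - 119\right) \frac{1}{208 - 152}}\right) \left(7 + 3 + 3^{2}\right) = \left(462 \left(- \frac{1}{306}\right) - \frac{496}{17 \cdot \frac{1}{56}}\right) \left(7 + 3 + 9\right) = \left(- \frac{77}{51} - \frac{496}{17 \cdot \frac{1}{56}}\right) 19 = \left(- \frac{77}{51} - \frac{496}{\frac{17}{56}}\right) 19 = \left(- \frac{77}{51} - \frac{27776}{17}\right) 19 = \left(- \frac{83405}{51}\right) 19 = - \frac{1584695}{51}$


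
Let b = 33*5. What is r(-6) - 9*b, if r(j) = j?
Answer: -1491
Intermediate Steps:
b = 165
r(-6) - 9*b = -6 - 9*165 = -6 - 1485 = -1491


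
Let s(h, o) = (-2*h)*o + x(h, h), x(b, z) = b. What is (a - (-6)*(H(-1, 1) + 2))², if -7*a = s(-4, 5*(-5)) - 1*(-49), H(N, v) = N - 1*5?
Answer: 169/49 ≈ 3.4490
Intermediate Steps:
H(N, v) = -5 + N (H(N, v) = N - 5 = -5 + N)
s(h, o) = h - 2*h*o (s(h, o) = (-2*h)*o + h = -2*h*o + h = h - 2*h*o)
a = 155/7 (a = -(-4*(1 - 10*(-5)) - 1*(-49))/7 = -(-4*(1 - 2*(-25)) + 49)/7 = -(-4*(1 + 50) + 49)/7 = -(-4*51 + 49)/7 = -(-204 + 49)/7 = -⅐*(-155) = 155/7 ≈ 22.143)
(a - (-6)*(H(-1, 1) + 2))² = (155/7 - (-6)*((-5 - 1) + 2))² = (155/7 - (-6)*(-6 + 2))² = (155/7 - (-6)*(-4))² = (155/7 - 1*24)² = (155/7 - 24)² = (-13/7)² = 169/49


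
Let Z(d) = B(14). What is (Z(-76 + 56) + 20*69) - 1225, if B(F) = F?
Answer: 169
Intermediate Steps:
Z(d) = 14
(Z(-76 + 56) + 20*69) - 1225 = (14 + 20*69) - 1225 = (14 + 1380) - 1225 = 1394 - 1225 = 169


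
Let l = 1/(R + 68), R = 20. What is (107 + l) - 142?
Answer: -3079/88 ≈ -34.989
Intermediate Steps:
l = 1/88 (l = 1/(20 + 68) = 1/88 ≈ 0.011364)
(107 + l) - 142 = (107 + 1/88) - 142 = 9417/88 - 142 = -3079/88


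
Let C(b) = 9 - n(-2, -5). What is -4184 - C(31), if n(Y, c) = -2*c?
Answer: -4183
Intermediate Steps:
C(b) = -1 (C(b) = 9 - (-2)*(-5) = 9 - 1*10 = 9 - 10 = -1)
-4184 - C(31) = -4184 - 1*(-1) = -4184 + 1 = -4183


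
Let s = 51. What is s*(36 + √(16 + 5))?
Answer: 1836 + 51*√21 ≈ 2069.7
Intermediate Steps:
s*(36 + √(16 + 5)) = 51*(36 + √(16 + 5)) = 51*(36 + √21) = 1836 + 51*√21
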